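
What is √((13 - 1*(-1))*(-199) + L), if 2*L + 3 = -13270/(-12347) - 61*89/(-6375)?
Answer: I*√690570546935062785/15742425 ≈ 52.788*I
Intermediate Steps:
L = -42254131/78712125 (L = -3/2 + (-13270/(-12347) - 61*89/(-6375))/2 = -3/2 + (-13270*(-1/12347) - 5429*(-1/6375))/2 = -3/2 + (13270/12347 + 5429/6375)/2 = -3/2 + (½)*(151628113/78712125) = -3/2 + 151628113/157424250 = -42254131/78712125 ≈ -0.53682)
√((13 - 1*(-1))*(-199) + L) = √((13 - 1*(-1))*(-199) - 42254131/78712125) = √((13 + 1)*(-199) - 42254131/78712125) = √(14*(-199) - 42254131/78712125) = √(-2786 - 42254131/78712125) = √(-219334234381/78712125) = I*√690570546935062785/15742425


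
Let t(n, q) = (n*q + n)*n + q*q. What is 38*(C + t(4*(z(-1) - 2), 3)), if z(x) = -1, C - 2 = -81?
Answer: 19228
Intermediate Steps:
C = -79 (C = 2 - 81 = -79)
t(n, q) = q² + n*(n + n*q) (t(n, q) = (n + n*q)*n + q² = n*(n + n*q) + q² = q² + n*(n + n*q))
38*(C + t(4*(z(-1) - 2), 3)) = 38*(-79 + ((4*(-1 - 2))² + 3² + 3*(4*(-1 - 2))²)) = 38*(-79 + ((4*(-3))² + 9 + 3*(4*(-3))²)) = 38*(-79 + ((-12)² + 9 + 3*(-12)²)) = 38*(-79 + (144 + 9 + 3*144)) = 38*(-79 + (144 + 9 + 432)) = 38*(-79 + 585) = 38*506 = 19228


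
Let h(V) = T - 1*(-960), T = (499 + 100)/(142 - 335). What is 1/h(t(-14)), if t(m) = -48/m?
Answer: 193/184681 ≈ 0.0010450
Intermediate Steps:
T = -599/193 (T = 599/(-193) = 599*(-1/193) = -599/193 ≈ -3.1036)
h(V) = 184681/193 (h(V) = -599/193 - 1*(-960) = -599/193 + 960 = 184681/193)
1/h(t(-14)) = 1/(184681/193) = 193/184681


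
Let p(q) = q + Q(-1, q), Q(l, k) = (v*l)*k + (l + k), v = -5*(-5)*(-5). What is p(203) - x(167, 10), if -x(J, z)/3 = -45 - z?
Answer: 25615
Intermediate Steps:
v = -125 (v = 25*(-5) = -125)
Q(l, k) = k + l - 125*k*l (Q(l, k) = (-125*l)*k + (l + k) = -125*k*l + (k + l) = k + l - 125*k*l)
x(J, z) = 135 + 3*z (x(J, z) = -3*(-45 - z) = 135 + 3*z)
p(q) = -1 + 127*q (p(q) = q + (q - 1 - 125*q*(-1)) = q + (q - 1 + 125*q) = q + (-1 + 126*q) = -1 + 127*q)
p(203) - x(167, 10) = (-1 + 127*203) - (135 + 3*10) = (-1 + 25781) - (135 + 30) = 25780 - 1*165 = 25780 - 165 = 25615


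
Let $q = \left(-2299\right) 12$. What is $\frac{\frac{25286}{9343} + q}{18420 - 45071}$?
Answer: $\frac{257729398}{249000293} \approx 1.0351$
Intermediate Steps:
$q = -27588$
$\frac{\frac{25286}{9343} + q}{18420 - 45071} = \frac{\frac{25286}{9343} - 27588}{18420 - 45071} = \frac{25286 \cdot \frac{1}{9343} - 27588}{-26651} = \left(\frac{25286}{9343} - 27588\right) \left(- \frac{1}{26651}\right) = \left(- \frac{257729398}{9343}\right) \left(- \frac{1}{26651}\right) = \frac{257729398}{249000293}$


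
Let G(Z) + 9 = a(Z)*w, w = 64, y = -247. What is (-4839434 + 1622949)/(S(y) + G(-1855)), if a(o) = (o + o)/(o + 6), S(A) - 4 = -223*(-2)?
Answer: -5947280765/1052849 ≈ -5648.8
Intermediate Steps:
S(A) = 450 (S(A) = 4 - 223*(-2) = 4 + 446 = 450)
a(o) = 2*o/(6 + o) (a(o) = (2*o)/(6 + o) = 2*o/(6 + o))
G(Z) = -9 + 128*Z/(6 + Z) (G(Z) = -9 + (2*Z/(6 + Z))*64 = -9 + 128*Z/(6 + Z))
(-4839434 + 1622949)/(S(y) + G(-1855)) = (-4839434 + 1622949)/(450 + (-54 + 119*(-1855))/(6 - 1855)) = -3216485/(450 + (-54 - 220745)/(-1849)) = -3216485/(450 - 1/1849*(-220799)) = -3216485/(450 + 220799/1849) = -3216485/1052849/1849 = -3216485*1849/1052849 = -5947280765/1052849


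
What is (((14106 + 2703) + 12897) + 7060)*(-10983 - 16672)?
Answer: -1016763730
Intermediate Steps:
(((14106 + 2703) + 12897) + 7060)*(-10983 - 16672) = ((16809 + 12897) + 7060)*(-27655) = (29706 + 7060)*(-27655) = 36766*(-27655) = -1016763730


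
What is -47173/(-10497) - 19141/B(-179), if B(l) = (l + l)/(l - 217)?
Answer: -39774325279/1878963 ≈ -21168.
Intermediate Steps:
B(l) = 2*l/(-217 + l) (B(l) = (2*l)/(-217 + l) = 2*l/(-217 + l))
-47173/(-10497) - 19141/B(-179) = -47173/(-10497) - 19141/(2*(-179)/(-217 - 179)) = -47173*(-1/10497) - 19141/(2*(-179)/(-396)) = 47173/10497 - 19141/(2*(-179)*(-1/396)) = 47173/10497 - 19141/179/198 = 47173/10497 - 19141*198/179 = 47173/10497 - 3789918/179 = -39774325279/1878963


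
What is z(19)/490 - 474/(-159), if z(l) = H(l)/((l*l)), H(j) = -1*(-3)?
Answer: 27948779/9375170 ≈ 2.9811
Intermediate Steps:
H(j) = 3
z(l) = 3/l**2 (z(l) = 3/((l*l)) = 3/(l**2) = 3/l**2)
z(19)/490 - 474/(-159) = (3/19**2)/490 - 474/(-159) = (3*(1/361))*(1/490) - 474*(-1/159) = (3/361)*(1/490) + 158/53 = 3/176890 + 158/53 = 27948779/9375170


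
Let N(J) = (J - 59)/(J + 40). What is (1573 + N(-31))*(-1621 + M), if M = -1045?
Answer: -4166958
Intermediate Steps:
N(J) = (-59 + J)/(40 + J)
(1573 + N(-31))*(-1621 + M) = (1573 + (-59 - 31)/(40 - 31))*(-1621 - 1045) = (1573 - 90/9)*(-2666) = (1573 + (⅑)*(-90))*(-2666) = (1573 - 10)*(-2666) = 1563*(-2666) = -4166958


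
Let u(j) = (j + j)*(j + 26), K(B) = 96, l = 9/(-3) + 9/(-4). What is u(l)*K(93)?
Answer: -20916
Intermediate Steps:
l = -21/4 (l = 9*(-⅓) + 9*(-¼) = -3 - 9/4 = -21/4 ≈ -5.2500)
u(j) = 2*j*(26 + j) (u(j) = (2*j)*(26 + j) = 2*j*(26 + j))
u(l)*K(93) = (2*(-21/4)*(26 - 21/4))*96 = (2*(-21/4)*(83/4))*96 = -1743/8*96 = -20916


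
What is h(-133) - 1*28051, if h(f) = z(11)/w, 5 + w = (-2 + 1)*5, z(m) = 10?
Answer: -28052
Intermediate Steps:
w = -10 (w = -5 + (-2 + 1)*5 = -5 - 1*5 = -5 - 5 = -10)
h(f) = -1 (h(f) = 10/(-10) = 10*(-⅒) = -1)
h(-133) - 1*28051 = -1 - 1*28051 = -1 - 28051 = -28052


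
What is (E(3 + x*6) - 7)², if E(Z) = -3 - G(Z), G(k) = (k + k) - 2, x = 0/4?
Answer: 196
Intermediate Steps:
x = 0 (x = 0*(¼) = 0)
G(k) = -2 + 2*k (G(k) = 2*k - 2 = -2 + 2*k)
E(Z) = -1 - 2*Z (E(Z) = -3 - (-2 + 2*Z) = -3 + (2 - 2*Z) = -1 - 2*Z)
(E(3 + x*6) - 7)² = ((-1 - 2*(3 + 0*6)) - 7)² = ((-1 - 2*(3 + 0)) - 7)² = ((-1 - 2*3) - 7)² = ((-1 - 6) - 7)² = (-7 - 7)² = (-14)² = 196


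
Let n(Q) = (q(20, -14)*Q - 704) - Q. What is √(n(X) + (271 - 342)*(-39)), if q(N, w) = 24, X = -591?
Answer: 2*I*√2882 ≈ 107.37*I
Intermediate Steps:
n(Q) = -704 + 23*Q (n(Q) = (24*Q - 704) - Q = (-704 + 24*Q) - Q = -704 + 23*Q)
√(n(X) + (271 - 342)*(-39)) = √((-704 + 23*(-591)) + (271 - 342)*(-39)) = √((-704 - 13593) - 71*(-39)) = √(-14297 + 2769) = √(-11528) = 2*I*√2882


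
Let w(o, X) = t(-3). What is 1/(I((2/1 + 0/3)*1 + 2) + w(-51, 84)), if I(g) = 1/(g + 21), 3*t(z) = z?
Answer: -25/24 ≈ -1.0417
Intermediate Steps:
t(z) = z/3
w(o, X) = -1 (w(o, X) = (⅓)*(-3) = -1)
I(g) = 1/(21 + g)
1/(I((2/1 + 0/3)*1 + 2) + w(-51, 84)) = 1/(1/(21 + ((2/1 + 0/3)*1 + 2)) - 1) = 1/(1/(21 + ((2*1 + 0*(⅓))*1 + 2)) - 1) = 1/(1/(21 + ((2 + 0)*1 + 2)) - 1) = 1/(1/(21 + (2*1 + 2)) - 1) = 1/(1/(21 + (2 + 2)) - 1) = 1/(1/(21 + 4) - 1) = 1/(1/25 - 1) = 1/(-24/25) = -25/24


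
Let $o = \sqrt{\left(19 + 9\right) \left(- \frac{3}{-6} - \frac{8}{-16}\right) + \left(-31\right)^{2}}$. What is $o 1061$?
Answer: $1061 \sqrt{989} \approx 33367.0$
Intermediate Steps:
$o = \sqrt{989}$ ($o = \sqrt{28 \left(\left(-3\right) \left(- \frac{1}{6}\right) - - \frac{1}{2}\right) + 961} = \sqrt{28 \left(\frac{1}{2} + \frac{1}{2}\right) + 961} = \sqrt{28 \cdot 1 + 961} = \sqrt{28 + 961} = \sqrt{989} \approx 31.448$)
$o 1061 = \sqrt{989} \cdot 1061 = 1061 \sqrt{989}$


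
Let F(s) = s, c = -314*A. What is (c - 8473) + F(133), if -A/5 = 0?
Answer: -8340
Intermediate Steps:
A = 0 (A = -5*0 = 0)
c = 0 (c = -314*0 = 0)
(c - 8473) + F(133) = (0 - 8473) + 133 = -8473 + 133 = -8340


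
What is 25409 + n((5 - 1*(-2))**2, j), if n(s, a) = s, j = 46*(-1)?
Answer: 25458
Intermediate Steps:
j = -46
25409 + n((5 - 1*(-2))**2, j) = 25409 + (5 - 1*(-2))**2 = 25409 + (5 + 2)**2 = 25409 + 7**2 = 25409 + 49 = 25458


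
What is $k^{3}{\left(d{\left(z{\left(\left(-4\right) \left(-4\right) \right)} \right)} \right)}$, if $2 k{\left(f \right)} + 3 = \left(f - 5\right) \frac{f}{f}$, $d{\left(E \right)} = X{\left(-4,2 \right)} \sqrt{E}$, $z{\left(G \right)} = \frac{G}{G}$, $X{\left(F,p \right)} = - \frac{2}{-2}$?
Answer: $- \frac{343}{8} \approx -42.875$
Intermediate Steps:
$X{\left(F,p \right)} = 1$ ($X{\left(F,p \right)} = \left(-2\right) \left(- \frac{1}{2}\right) = 1$)
$z{\left(G \right)} = 1$
$d{\left(E \right)} = \sqrt{E}$ ($d{\left(E \right)} = 1 \sqrt{E} = \sqrt{E}$)
$k{\left(f \right)} = -4 + \frac{f}{2}$ ($k{\left(f \right)} = - \frac{3}{2} + \frac{\left(f - 5\right) \frac{f}{f}}{2} = - \frac{3}{2} + \frac{\left(-5 + f\right) 1}{2} = - \frac{3}{2} + \frac{-5 + f}{2} = - \frac{3}{2} + \left(- \frac{5}{2} + \frac{f}{2}\right) = -4 + \frac{f}{2}$)
$k^{3}{\left(d{\left(z{\left(\left(-4\right) \left(-4\right) \right)} \right)} \right)} = \left(-4 + \frac{\sqrt{1}}{2}\right)^{3} = \left(-4 + \frac{1}{2} \cdot 1\right)^{3} = \left(-4 + \frac{1}{2}\right)^{3} = \left(- \frac{7}{2}\right)^{3} = - \frac{343}{8}$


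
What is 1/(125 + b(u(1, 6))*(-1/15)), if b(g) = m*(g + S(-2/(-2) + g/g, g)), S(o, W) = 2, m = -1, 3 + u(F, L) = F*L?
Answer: 3/376 ≈ 0.0079787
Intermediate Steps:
u(F, L) = -3 + F*L
b(g) = -2 - g (b(g) = -(g + 2) = -(2 + g) = -2 - g)
1/(125 + b(u(1, 6))*(-1/15)) = 1/(125 + (-2 - (-3 + 1*6))*(-1/15)) = 1/(125 + (-2 - (-3 + 6))*(-1*1/15)) = 1/(125 + (-2 - 1*3)*(-1/15)) = 1/(125 + (-2 - 3)*(-1/15)) = 1/(125 - 5*(-1/15)) = 1/(125 + 1/3) = 1/(376/3) = 3/376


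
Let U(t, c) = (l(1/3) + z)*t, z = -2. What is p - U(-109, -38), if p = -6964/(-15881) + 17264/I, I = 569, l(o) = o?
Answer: -4090381205/27108867 ≈ -150.89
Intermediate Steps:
U(t, c) = -5*t/3 (U(t, c) = (1/3 - 2)*t = -5*t/3)
p = 278132100/9036289 (p = -6964/(-15881) + 17264/569 = -6964*(-1/15881) + 17264*(1/569) = 6964/15881 + 17264/569 = 278132100/9036289 ≈ 30.779)
p - U(-109, -38) = 278132100/9036289 - (-5)*(-109)/3 = 278132100/9036289 - 1*545/3 = 278132100/9036289 - 545/3 = -4090381205/27108867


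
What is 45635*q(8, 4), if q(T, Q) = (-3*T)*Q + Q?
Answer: -4198420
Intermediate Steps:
q(T, Q) = Q - 3*Q*T (q(T, Q) = -3*Q*T + Q = Q - 3*Q*T)
45635*q(8, 4) = 45635*(4*(1 - 3*8)) = 45635*(4*(1 - 24)) = 45635*(4*(-23)) = 45635*(-92) = -4198420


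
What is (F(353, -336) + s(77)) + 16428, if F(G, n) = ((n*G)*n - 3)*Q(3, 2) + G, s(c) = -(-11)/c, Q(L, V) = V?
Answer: 558049458/7 ≈ 7.9721e+7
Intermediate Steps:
s(c) = 11/c
F(G, n) = -6 + G + 2*G*n**2 (F(G, n) = ((n*G)*n - 3)*2 + G = ((G*n)*n - 3)*2 + G = (G*n**2 - 3)*2 + G = (-3 + G*n**2)*2 + G = (-6 + 2*G*n**2) + G = -6 + G + 2*G*n**2)
(F(353, -336) + s(77)) + 16428 = ((-6 + 353 + 2*353*(-336)**2) + 11/77) + 16428 = ((-6 + 353 + 2*353*112896) + 11*(1/77)) + 16428 = ((-6 + 353 + 79704576) + 1/7) + 16428 = (79704923 + 1/7) + 16428 = 557934462/7 + 16428 = 558049458/7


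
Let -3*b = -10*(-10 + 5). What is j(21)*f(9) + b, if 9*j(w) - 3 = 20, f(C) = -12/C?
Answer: -542/27 ≈ -20.074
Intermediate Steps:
b = -50/3 (b = -(-10)*(-10 + 5)/3 = -(-10)*(-5)/3 = -⅓*50 = -50/3 ≈ -16.667)
j(w) = 23/9 (j(w) = ⅓ + (⅑)*20 = ⅓ + 20/9 = 23/9)
j(21)*f(9) + b = 23*(-12/9)/9 - 50/3 = 23*(-12*⅑)/9 - 50/3 = (23/9)*(-4/3) - 50/3 = -92/27 - 50/3 = -542/27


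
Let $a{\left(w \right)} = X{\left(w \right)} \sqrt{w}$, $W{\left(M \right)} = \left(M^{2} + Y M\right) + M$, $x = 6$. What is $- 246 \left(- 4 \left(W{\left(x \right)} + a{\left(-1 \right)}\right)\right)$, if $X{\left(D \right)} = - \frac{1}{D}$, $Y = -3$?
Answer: $23616 + 984 i \approx 23616.0 + 984.0 i$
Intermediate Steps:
$W{\left(M \right)} = M^{2} - 2 M$ ($W{\left(M \right)} = \left(M^{2} - 3 M\right) + M = M^{2} - 2 M$)
$a{\left(w \right)} = - \frac{1}{\sqrt{w}}$ ($a{\left(w \right)} = - \frac{1}{w} \sqrt{w} = - \frac{1}{\sqrt{w}}$)
$- 246 \left(- 4 \left(W{\left(x \right)} + a{\left(-1 \right)}\right)\right) = - 246 \left(- 4 \left(6 \left(-2 + 6\right) - \frac{1}{\sqrt{-1}}\right)\right) = - 246 \left(- 4 \left(6 \cdot 4 - - i\right)\right) = - 246 \left(- 4 \left(24 + i\right)\right) = - 246 \left(-96 - 4 i\right) = 23616 + 984 i$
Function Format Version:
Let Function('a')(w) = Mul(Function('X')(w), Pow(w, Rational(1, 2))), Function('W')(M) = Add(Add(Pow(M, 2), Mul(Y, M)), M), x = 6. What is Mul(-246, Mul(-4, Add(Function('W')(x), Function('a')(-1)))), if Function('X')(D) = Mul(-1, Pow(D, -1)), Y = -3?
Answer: Add(23616, Mul(984, I)) ≈ Add(23616., Mul(984.00, I))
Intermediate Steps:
Function('W')(M) = Add(Pow(M, 2), Mul(-2, M)) (Function('W')(M) = Add(Add(Pow(M, 2), Mul(-3, M)), M) = Add(Pow(M, 2), Mul(-2, M)))
Function('a')(w) = Mul(-1, Pow(w, Rational(-1, 2))) (Function('a')(w) = Mul(Mul(-1, Pow(w, -1)), Pow(w, Rational(1, 2))) = Mul(-1, Pow(w, Rational(-1, 2))))
Mul(-246, Mul(-4, Add(Function('W')(x), Function('a')(-1)))) = Mul(-246, Mul(-4, Add(Mul(6, Add(-2, 6)), Mul(-1, Pow(-1, Rational(-1, 2)))))) = Mul(-246, Mul(-4, Add(Mul(6, 4), Mul(-1, Mul(-1, I))))) = Mul(-246, Mul(-4, Add(24, I))) = Mul(-246, Add(-96, Mul(-4, I))) = Add(23616, Mul(984, I))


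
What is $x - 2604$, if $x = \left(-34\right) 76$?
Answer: $-5188$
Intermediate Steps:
$x = -2584$
$x - 2604 = -2584 - 2604 = -5188$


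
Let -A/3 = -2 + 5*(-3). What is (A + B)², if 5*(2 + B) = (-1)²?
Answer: 60516/25 ≈ 2420.6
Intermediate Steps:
B = -9/5 (B = -2 + (⅕)*(-1)² = -2 + (⅕)*1 = -2 + ⅕ = -9/5 ≈ -1.8000)
A = 51 (A = -3*(-2 + 5*(-3)) = -3*(-2 - 15) = -3*(-17) = 51)
(A + B)² = (51 - 9/5)² = (246/5)² = 60516/25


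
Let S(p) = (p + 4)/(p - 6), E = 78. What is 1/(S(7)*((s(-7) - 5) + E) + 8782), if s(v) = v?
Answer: 1/9508 ≈ 0.00010517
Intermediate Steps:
S(p) = (4 + p)/(-6 + p)
1/(S(7)*((s(-7) - 5) + E) + 8782) = 1/(((4 + 7)/(-6 + 7))*((-7 - 5) + 78) + 8782) = 1/((11/1)*(-12 + 78) + 8782) = 1/((1*11)*66 + 8782) = 1/(11*66 + 8782) = 1/(726 + 8782) = 1/9508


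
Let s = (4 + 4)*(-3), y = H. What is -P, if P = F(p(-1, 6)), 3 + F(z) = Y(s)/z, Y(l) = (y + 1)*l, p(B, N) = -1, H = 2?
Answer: -69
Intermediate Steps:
y = 2
s = -24 (s = 8*(-3) = -24)
Y(l) = 3*l (Y(l) = (2 + 1)*l = 3*l)
F(z) = -3 - 72/z (F(z) = -3 + (3*(-24))/z = -3 - 72/z)
P = 69 (P = -3 - 72/(-1) = -3 - 72*(-1) = -3 + 72 = 69)
-P = -1*69 = -69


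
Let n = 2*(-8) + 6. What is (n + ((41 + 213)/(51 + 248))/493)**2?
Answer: 2172133601856/21728823649 ≈ 99.966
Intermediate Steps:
n = -10 (n = -16 + 6 = -10)
(n + ((41 + 213)/(51 + 248))/493)**2 = (-10 + ((41 + 213)/(51 + 248))/493)**2 = (-10 + (254/299)*(1/493))**2 = (-10 + 254/147407)**2 = (-1473816/147407)**2 = 2172133601856/21728823649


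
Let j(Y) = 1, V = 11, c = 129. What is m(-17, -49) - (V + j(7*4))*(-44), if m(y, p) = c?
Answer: 657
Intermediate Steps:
m(y, p) = 129
m(-17, -49) - (V + j(7*4))*(-44) = 129 - (11 + 1)*(-44) = 129 - 12*(-44) = 129 - 1*(-528) = 129 + 528 = 657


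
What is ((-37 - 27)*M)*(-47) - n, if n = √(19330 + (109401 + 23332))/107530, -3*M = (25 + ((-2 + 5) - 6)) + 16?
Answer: -114304/3 - √152063/107530 ≈ -38101.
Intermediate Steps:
M = -38/3 (M = -((25 + ((-2 + 5) - 6)) + 16)/3 = -((25 + (3 - 6)) + 16)/3 = -((25 - 3) + 16)/3 = -(22 + 16)/3 = -⅓*38 = -38/3 ≈ -12.667)
n = √152063/107530 (n = √(19330 + 132733)*(1/107530) = √152063*(1/107530) = √152063/107530 ≈ 0.0036265)
((-37 - 27)*M)*(-47) - n = ((-37 - 27)*(-38/3))*(-47) - √152063/107530 = -64*(-38/3)*(-47) - √152063/107530 = (2432/3)*(-47) - √152063/107530 = -114304/3 - √152063/107530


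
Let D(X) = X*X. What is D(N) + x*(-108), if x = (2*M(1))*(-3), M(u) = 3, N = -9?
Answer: 2025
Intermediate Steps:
x = -18 (x = (2*3)*(-3) = 6*(-3) = -18)
D(X) = X²
D(N) + x*(-108) = (-9)² - 18*(-108) = 81 + 1944 = 2025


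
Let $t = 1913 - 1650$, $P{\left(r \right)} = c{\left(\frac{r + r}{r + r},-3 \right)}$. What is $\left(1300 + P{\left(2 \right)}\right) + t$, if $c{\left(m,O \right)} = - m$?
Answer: $1562$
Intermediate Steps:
$P{\left(r \right)} = -1$ ($P{\left(r \right)} = - \frac{r + r}{r + r} = - \frac{2 r}{2 r} = - 2 r \frac{1}{2 r} = \left(-1\right) 1 = -1$)
$t = 263$
$\left(1300 + P{\left(2 \right)}\right) + t = \left(1300 - 1\right) + 263 = 1299 + 263 = 1562$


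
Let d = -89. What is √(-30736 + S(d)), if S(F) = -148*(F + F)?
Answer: 6*I*√122 ≈ 66.272*I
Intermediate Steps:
S(F) = -296*F
√(-30736 + S(d)) = √(-30736 - 296*(-89)) = √(-30736 + 26344) = √(-4392) = 6*I*√122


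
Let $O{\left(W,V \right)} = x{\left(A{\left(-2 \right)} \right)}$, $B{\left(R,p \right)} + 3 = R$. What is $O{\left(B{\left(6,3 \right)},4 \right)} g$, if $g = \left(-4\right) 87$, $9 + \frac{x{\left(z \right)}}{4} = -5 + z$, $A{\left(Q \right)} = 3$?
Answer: $15312$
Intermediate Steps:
$B{\left(R,p \right)} = -3 + R$
$x{\left(z \right)} = -56 + 4 z$ ($x{\left(z \right)} = -36 + 4 \left(-5 + z\right) = -36 + \left(-20 + 4 z\right) = -56 + 4 z$)
$O{\left(W,V \right)} = -44$ ($O{\left(W,V \right)} = -56 + 4 \cdot 3 = -56 + 12 = -44$)
$g = -348$
$O{\left(B{\left(6,3 \right)},4 \right)} g = \left(-44\right) \left(-348\right) = 15312$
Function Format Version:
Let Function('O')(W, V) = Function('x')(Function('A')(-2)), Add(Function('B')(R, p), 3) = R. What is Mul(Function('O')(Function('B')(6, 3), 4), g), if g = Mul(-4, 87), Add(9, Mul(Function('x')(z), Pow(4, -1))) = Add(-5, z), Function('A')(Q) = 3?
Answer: 15312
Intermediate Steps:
Function('B')(R, p) = Add(-3, R)
Function('x')(z) = Add(-56, Mul(4, z)) (Function('x')(z) = Add(-36, Mul(4, Add(-5, z))) = Add(-36, Add(-20, Mul(4, z))) = Add(-56, Mul(4, z)))
Function('O')(W, V) = -44 (Function('O')(W, V) = Add(-56, Mul(4, 3)) = Add(-56, 12) = -44)
g = -348
Mul(Function('O')(Function('B')(6, 3), 4), g) = Mul(-44, -348) = 15312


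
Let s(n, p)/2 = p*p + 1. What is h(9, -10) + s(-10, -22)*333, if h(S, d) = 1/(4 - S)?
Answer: 1615049/5 ≈ 3.2301e+5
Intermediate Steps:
s(n, p) = 2 + 2*p² (s(n, p) = 2*(p*p + 1) = 2*(p² + 1) = 2*(1 + p²) = 2 + 2*p²)
h(9, -10) + s(-10, -22)*333 = -1/(-4 + 9) + (2 + 2*(-22)²)*333 = -1/5 + (2 + 2*484)*333 = -1*⅕ + (2 + 968)*333 = -⅕ + 970*333 = -⅕ + 323010 = 1615049/5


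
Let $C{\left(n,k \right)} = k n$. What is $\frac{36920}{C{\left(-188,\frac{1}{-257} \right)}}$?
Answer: $\frac{2372110}{47} \approx 50470.0$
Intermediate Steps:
$\frac{36920}{C{\left(-188,\frac{1}{-257} \right)}} = \frac{36920}{\frac{1}{-257} \left(-188\right)} = \frac{36920}{\left(- \frac{1}{257}\right) \left(-188\right)} = \frac{36920}{\frac{188}{257}} = 36920 \cdot \frac{257}{188} = \frac{2372110}{47}$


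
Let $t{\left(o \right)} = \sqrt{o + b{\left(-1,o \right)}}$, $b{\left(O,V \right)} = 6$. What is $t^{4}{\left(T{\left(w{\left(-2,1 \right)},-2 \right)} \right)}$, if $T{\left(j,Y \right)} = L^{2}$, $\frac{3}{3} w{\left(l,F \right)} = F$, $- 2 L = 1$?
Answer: $\frac{625}{16} \approx 39.063$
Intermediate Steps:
$L = - \frac{1}{2}$ ($L = \left(- \frac{1}{2}\right) 1 = - \frac{1}{2} \approx -0.5$)
$w{\left(l,F \right)} = F$
$T{\left(j,Y \right)} = \frac{1}{4}$ ($T{\left(j,Y \right)} = \left(- \frac{1}{2}\right)^{2} = \frac{1}{4}$)
$t{\left(o \right)} = \sqrt{6 + o}$ ($t{\left(o \right)} = \sqrt{o + 6} = \sqrt{6 + o}$)
$t^{4}{\left(T{\left(w{\left(-2,1 \right)},-2 \right)} \right)} = \left(\sqrt{6 + \frac{1}{4}}\right)^{4} = \left(\sqrt{\frac{25}{4}}\right)^{4} = \left(\frac{5}{2}\right)^{4} = \frac{625}{16}$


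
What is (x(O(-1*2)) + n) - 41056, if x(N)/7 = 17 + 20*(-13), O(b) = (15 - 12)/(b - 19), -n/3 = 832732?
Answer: -2540953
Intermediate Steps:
n = -2498196 (n = -3*832732 = -2498196)
O(b) = 3/(-19 + b)
x(N) = -1701 (x(N) = 7*(17 + 20*(-13)) = 7*(17 - 260) = 7*(-243) = -1701)
(x(O(-1*2)) + n) - 41056 = (-1701 - 2498196) - 41056 = -2499897 - 41056 = -2540953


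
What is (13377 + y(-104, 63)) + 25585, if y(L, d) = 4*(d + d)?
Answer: 39466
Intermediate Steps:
y(L, d) = 8*d (y(L, d) = 4*(2*d) = 8*d)
(13377 + y(-104, 63)) + 25585 = (13377 + 8*63) + 25585 = (13377 + 504) + 25585 = 13881 + 25585 = 39466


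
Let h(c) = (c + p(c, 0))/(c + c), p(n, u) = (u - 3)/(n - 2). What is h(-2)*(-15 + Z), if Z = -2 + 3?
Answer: -35/8 ≈ -4.3750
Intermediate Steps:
p(n, u) = (-3 + u)/(-2 + n)
Z = 1
h(c) = (c - 3/(-2 + c))/(2*c) (h(c) = (c + (-3 + 0)/(-2 + c))/(c + c) = (c - 3/(-2 + c))/((2*c)) = (c - 3/(-2 + c))*(1/(2*c)) = (c - 3/(-2 + c))/(2*c))
h(-2)*(-15 + Z) = ((½)*(-3 - 2*(-2 - 2))/(-2*(-2 - 2)))*(-15 + 1) = ((½)*(-½)*(-3 - 2*(-4))/(-4))*(-14) = ((½)*(-½)*(-¼)*(-3 + 8))*(-14) = ((½)*(-½)*(-¼)*5)*(-14) = (5/16)*(-14) = -35/8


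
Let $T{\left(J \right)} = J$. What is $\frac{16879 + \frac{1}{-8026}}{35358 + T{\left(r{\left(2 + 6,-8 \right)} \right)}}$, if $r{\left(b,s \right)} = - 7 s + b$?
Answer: $\frac{135470853}{284296972} \approx 0.47651$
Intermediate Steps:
$r{\left(b,s \right)} = b - 7 s$
$\frac{16879 + \frac{1}{-8026}}{35358 + T{\left(r{\left(2 + 6,-8 \right)} \right)}} = \frac{16879 + \frac{1}{-8026}}{35358 + \left(\left(2 + 6\right) - -56\right)} = \frac{16879 - \frac{1}{8026}}{35358 + \left(8 + 56\right)} = \frac{135470853}{8026 \left(35358 + 64\right)} = \frac{135470853}{8026 \cdot 35422} = \frac{135470853}{8026} \cdot \frac{1}{35422} = \frac{135470853}{284296972}$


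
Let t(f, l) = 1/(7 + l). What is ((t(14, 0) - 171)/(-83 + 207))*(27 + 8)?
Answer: -1495/31 ≈ -48.226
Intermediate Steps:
((t(14, 0) - 171)/(-83 + 207))*(27 + 8) = ((1/(7 + 0) - 171)/(-83 + 207))*(27 + 8) = ((1/7 - 171)/124)*35 = ((⅐ - 171)*(1/124))*35 = -1196/7*1/124*35 = -299/217*35 = -1495/31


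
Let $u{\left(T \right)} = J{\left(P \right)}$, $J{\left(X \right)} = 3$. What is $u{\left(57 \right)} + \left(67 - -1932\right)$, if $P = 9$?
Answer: $2002$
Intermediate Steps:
$u{\left(T \right)} = 3$
$u{\left(57 \right)} + \left(67 - -1932\right) = 3 + \left(67 - -1932\right) = 3 + \left(67 + 1932\right) = 3 + 1999 = 2002$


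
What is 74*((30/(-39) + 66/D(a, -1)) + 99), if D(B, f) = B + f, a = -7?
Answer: 173123/26 ≈ 6658.6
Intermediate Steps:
74*((30/(-39) + 66/D(a, -1)) + 99) = 74*((30/(-39) + 66/(-7 - 1)) + 99) = 74*((30*(-1/39) + 66/(-8)) + 99) = 74*((-10/13 + 66*(-1/8)) + 99) = 74*((-10/13 - 33/4) + 99) = 74*(-469/52 + 99) = 74*(4679/52) = 173123/26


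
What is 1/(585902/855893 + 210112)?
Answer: 855893/179833975918 ≈ 4.7593e-6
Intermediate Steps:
1/(585902/855893 + 210112) = 1/(179833975918/855893) = 855893/179833975918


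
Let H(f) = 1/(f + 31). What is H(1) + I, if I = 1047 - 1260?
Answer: -6815/32 ≈ -212.97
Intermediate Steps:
H(f) = 1/(31 + f)
I = -213
H(1) + I = 1/(31 + 1) - 213 = 1/32 - 213 = -6815/32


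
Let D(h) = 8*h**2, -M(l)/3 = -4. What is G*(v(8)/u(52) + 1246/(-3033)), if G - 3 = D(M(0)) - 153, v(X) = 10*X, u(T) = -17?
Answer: -88116548/17187 ≈ -5126.9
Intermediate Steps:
M(l) = 12 (M(l) = -3*(-4) = 12)
G = 1002 (G = 3 + (8*12**2 - 153) = 3 + (8*144 - 153) = 3 + (1152 - 153) = 3 + 999 = 1002)
G*(v(8)/u(52) + 1246/(-3033)) = 1002*((10*8)/(-17) + 1246/(-3033)) = 1002*(80*(-1/17) + 1246*(-1/3033)) = 1002*(-80/17 - 1246/3033) = 1002*(-263822/51561) = -88116548/17187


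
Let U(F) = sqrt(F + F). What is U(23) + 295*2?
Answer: 590 + sqrt(46) ≈ 596.78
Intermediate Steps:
U(F) = sqrt(2)*sqrt(F) (U(F) = sqrt(2*F) = sqrt(2)*sqrt(F))
U(23) + 295*2 = sqrt(2)*sqrt(23) + 295*2 = sqrt(46) + 590 = 590 + sqrt(46)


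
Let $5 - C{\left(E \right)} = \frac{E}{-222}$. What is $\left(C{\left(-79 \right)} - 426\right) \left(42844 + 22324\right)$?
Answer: $- \frac{3047939944}{111} \approx -2.7459 \cdot 10^{7}$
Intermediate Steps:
$C{\left(E \right)} = 5 + \frac{E}{222}$ ($C{\left(E \right)} = 5 - \frac{E}{-222} = 5 - E \left(- \frac{1}{222}\right) = 5 - - \frac{E}{222} = 5 + \frac{E}{222}$)
$\left(C{\left(-79 \right)} - 426\right) \left(42844 + 22324\right) = \left(\left(5 + \frac{1}{222} \left(-79\right)\right) - 426\right) \left(42844 + 22324\right) = \left(\left(5 - \frac{79}{222}\right) - 426\right) 65168 = \left(\frac{1031}{222} - 426\right) 65168 = \left(- \frac{93541}{222}\right) 65168 = - \frac{3047939944}{111}$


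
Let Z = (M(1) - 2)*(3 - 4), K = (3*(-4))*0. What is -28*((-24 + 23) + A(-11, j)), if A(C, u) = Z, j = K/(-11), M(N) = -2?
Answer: -84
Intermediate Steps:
K = 0 (K = -12*0 = 0)
j = 0 (j = 0/(-11) = 0*(-1/11) = 0)
Z = 4 (Z = (-2 - 2)*(3 - 4) = -4*(-1) = 4)
A(C, u) = 4
-28*((-24 + 23) + A(-11, j)) = -28*((-24 + 23) + 4) = -28*(-1 + 4) = -28*3 = -84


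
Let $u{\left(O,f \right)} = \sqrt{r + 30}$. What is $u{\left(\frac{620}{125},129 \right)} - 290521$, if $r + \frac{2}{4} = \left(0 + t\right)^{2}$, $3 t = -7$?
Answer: $-290521 + \frac{\sqrt{1258}}{6} \approx -2.9052 \cdot 10^{5}$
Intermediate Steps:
$t = - \frac{7}{3}$ ($t = \frac{1}{3} \left(-7\right) = - \frac{7}{3} \approx -2.3333$)
$r = \frac{89}{18}$ ($r = - \frac{1}{2} + \left(0 - \frac{7}{3}\right)^{2} = - \frac{1}{2} + \left(- \frac{7}{3}\right)^{2} = - \frac{1}{2} + \frac{49}{9} = \frac{89}{18} \approx 4.9444$)
$u{\left(O,f \right)} = \frac{\sqrt{1258}}{6}$ ($u{\left(O,f \right)} = \sqrt{\frac{89}{18} + 30} = \sqrt{\frac{629}{18}} = \frac{\sqrt{1258}}{6}$)
$u{\left(\frac{620}{125},129 \right)} - 290521 = \frac{\sqrt{1258}}{6} - 290521 = -290521 + \frac{\sqrt{1258}}{6}$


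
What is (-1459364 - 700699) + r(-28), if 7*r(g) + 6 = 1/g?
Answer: -423372517/196 ≈ -2.1601e+6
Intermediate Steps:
r(g) = -6/7 + 1/(7*g)
(-1459364 - 700699) + r(-28) = (-1459364 - 700699) + (⅐)*(1 - 6*(-28))/(-28) = -2160063 + (⅐)*(-1/28)*(1 + 168) = -2160063 + (⅐)*(-1/28)*169 = -2160063 - 169/196 = -423372517/196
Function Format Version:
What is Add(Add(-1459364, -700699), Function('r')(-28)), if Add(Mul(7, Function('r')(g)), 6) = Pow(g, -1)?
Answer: Rational(-423372517, 196) ≈ -2.1601e+6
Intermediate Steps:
Function('r')(g) = Add(Rational(-6, 7), Mul(Rational(1, 7), Pow(g, -1)))
Add(Add(-1459364, -700699), Function('r')(-28)) = Add(Add(-1459364, -700699), Mul(Rational(1, 7), Pow(-28, -1), Add(1, Mul(-6, -28)))) = Add(-2160063, Mul(Rational(1, 7), Rational(-1, 28), Add(1, 168))) = Add(-2160063, Mul(Rational(1, 7), Rational(-1, 28), 169)) = Add(-2160063, Rational(-169, 196)) = Rational(-423372517, 196)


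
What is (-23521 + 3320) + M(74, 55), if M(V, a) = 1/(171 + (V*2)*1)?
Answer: -6444118/319 ≈ -20201.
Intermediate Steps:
M(V, a) = 1/(171 + 2*V) (M(V, a) = 1/(171 + (2*V)*1) = 1/(171 + 2*V))
(-23521 + 3320) + M(74, 55) = (-23521 + 3320) + 1/(171 + 2*74) = -20201 + 1/(171 + 148) = -20201 + 1/319 = -6444118/319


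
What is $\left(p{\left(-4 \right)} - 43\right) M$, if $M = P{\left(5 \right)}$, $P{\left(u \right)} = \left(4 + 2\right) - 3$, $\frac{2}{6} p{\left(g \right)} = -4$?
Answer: $-165$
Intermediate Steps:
$p{\left(g \right)} = -12$ ($p{\left(g \right)} = 3 \left(-4\right) = -12$)
$P{\left(u \right)} = 3$ ($P{\left(u \right)} = 6 - 3 = 3$)
$M = 3$
$\left(p{\left(-4 \right)} - 43\right) M = \left(-12 - 43\right) 3 = \left(-55\right) 3 = -165$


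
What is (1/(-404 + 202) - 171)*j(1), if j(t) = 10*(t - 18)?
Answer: 2936155/101 ≈ 29071.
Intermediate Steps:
j(t) = -180 + 10*t (j(t) = 10*(-18 + t) = -180 + 10*t)
(1/(-404 + 202) - 171)*j(1) = (1/(-404 + 202) - 171)*(-180 + 10*1) = (1/(-202) - 171)*(-180 + 10) = (-1/202 - 171)*(-170) = -34543/202*(-170) = 2936155/101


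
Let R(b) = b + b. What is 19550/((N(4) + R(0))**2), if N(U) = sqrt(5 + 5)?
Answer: 1955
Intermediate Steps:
N(U) = sqrt(10)
R(b) = 2*b
19550/((N(4) + R(0))**2) = 19550/((sqrt(10) + 2*0)**2) = 19550/((sqrt(10) + 0)**2) = 19550/((sqrt(10))**2) = 19550/10 = 19550*(1/10) = 1955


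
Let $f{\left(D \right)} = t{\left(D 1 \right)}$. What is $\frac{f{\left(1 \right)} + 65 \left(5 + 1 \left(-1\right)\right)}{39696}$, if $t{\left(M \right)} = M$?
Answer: $\frac{87}{13232} \approx 0.006575$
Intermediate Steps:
$f{\left(D \right)} = D$ ($f{\left(D \right)} = D 1 = D$)
$\frac{f{\left(1 \right)} + 65 \left(5 + 1 \left(-1\right)\right)}{39696} = \frac{1 + 65 \left(5 + 1 \left(-1\right)\right)}{39696} = \left(1 + 65 \left(5 - 1\right)\right) \frac{1}{39696} = \left(1 + 65 \cdot 4\right) \frac{1}{39696} = \left(1 + 260\right) \frac{1}{39696} = 261 \cdot \frac{1}{39696} = \frac{87}{13232}$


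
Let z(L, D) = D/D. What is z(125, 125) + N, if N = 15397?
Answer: 15398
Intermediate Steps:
z(L, D) = 1
z(125, 125) + N = 1 + 15397 = 15398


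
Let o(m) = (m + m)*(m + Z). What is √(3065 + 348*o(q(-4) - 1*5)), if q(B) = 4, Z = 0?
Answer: √3761 ≈ 61.327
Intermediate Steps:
o(m) = 2*m² (o(m) = (m + m)*(m + 0) = (2*m)*m = 2*m²)
√(3065 + 348*o(q(-4) - 1*5)) = √(3065 + 348*(2*(4 - 1*5)²)) = √(3065 + 348*(2*(4 - 5)²)) = √(3065 + 348*(2*(-1)²)) = √(3065 + 348*(2*1)) = √(3065 + 348*2) = √(3065 + 696) = √3761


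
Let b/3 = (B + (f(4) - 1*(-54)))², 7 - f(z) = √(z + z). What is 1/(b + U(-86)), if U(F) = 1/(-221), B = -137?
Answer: 847488811/14624375596273 - 44542992*√2/14624375596273 ≈ 5.3643e-5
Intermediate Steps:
f(z) = 7 - √2*√z (f(z) = 7 - √(z + z) = 7 - √(2*z) = 7 - √2*√z)
U(F) = -1/221
b = 3*(-76 - 2*√2)² (b = 3*(-137 + ((7 - √2*√4) - 1*(-54)))² = 3*(-137 + ((7 - 1*√2*2) + 54))² = 3*(-137 + ((7 - 2*√2) + 54))² = 3*(-137 + (61 - 2*√2))² = 3*(-76 - 2*√2)² ≈ 18642.)
1/(b + U(-86)) = 1/((17352 + 912*√2) - 1/221) = 1/(3834791/221 + 912*√2)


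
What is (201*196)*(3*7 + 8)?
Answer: 1142484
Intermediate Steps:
(201*196)*(3*7 + 8) = 39396*(21 + 8) = 39396*29 = 1142484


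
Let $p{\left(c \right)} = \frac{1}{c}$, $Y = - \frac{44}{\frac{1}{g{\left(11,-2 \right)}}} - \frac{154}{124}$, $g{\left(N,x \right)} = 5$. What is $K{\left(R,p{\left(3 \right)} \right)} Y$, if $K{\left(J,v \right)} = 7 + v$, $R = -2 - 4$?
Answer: $- \frac{150887}{93} \approx -1622.4$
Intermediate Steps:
$R = -6$ ($R = -2 - 4 = -6$)
$Y = - \frac{13717}{62}$ ($Y = - \frac{44}{\frac{1}{5}} - \frac{154}{124} = - 44 \frac{1}{\frac{1}{5}} - \frac{77}{62} = \left(-44\right) 5 - \frac{77}{62} = -220 - \frac{77}{62} = - \frac{13717}{62} \approx -221.24$)
$K{\left(R,p{\left(3 \right)} \right)} Y = \left(7 + \frac{1}{3}\right) \left(- \frac{13717}{62}\right) = \frac{22}{3} \left(- \frac{13717}{62}\right) = - \frac{150887}{93}$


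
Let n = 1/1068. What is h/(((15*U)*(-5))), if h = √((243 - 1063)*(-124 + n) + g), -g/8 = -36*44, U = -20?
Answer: √8151984993/400500 ≈ 0.22544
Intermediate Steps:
n = 1/1068 ≈ 0.00093633
g = 12672 (g = -(-288)*44 = -8*(-1584) = 12672)
h = √8151984993/267 (h = √((243 - 1063)*(-124 + 1/1068) + 12672) = √(-820*(-132431/1068) + 12672) = √(27148355/267 + 12672) = √(30531779/267) = √8151984993/267 ≈ 338.16)
h/(((15*U)*(-5))) = (√8151984993/267)/(((15*(-20))*(-5))) = (√8151984993/267)/((-300*(-5))) = (√8151984993/267)/1500 = (√8151984993/267)*(1/1500) = √8151984993/400500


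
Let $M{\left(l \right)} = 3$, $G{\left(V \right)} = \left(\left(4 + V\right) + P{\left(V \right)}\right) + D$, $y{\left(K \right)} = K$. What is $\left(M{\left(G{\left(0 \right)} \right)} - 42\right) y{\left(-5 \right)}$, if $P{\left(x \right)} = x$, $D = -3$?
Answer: $195$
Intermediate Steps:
$G{\left(V \right)} = 1 + 2 V$ ($G{\left(V \right)} = \left(\left(4 + V\right) + V\right) - 3 = \left(4 + 2 V\right) - 3 = 1 + 2 V$)
$\left(M{\left(G{\left(0 \right)} \right)} - 42\right) y{\left(-5 \right)} = \left(3 - 42\right) \left(-5\right) = \left(-39\right) \left(-5\right) = 195$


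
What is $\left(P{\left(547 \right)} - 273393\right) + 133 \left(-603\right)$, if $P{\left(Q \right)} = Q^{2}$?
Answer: $-54383$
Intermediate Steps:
$\left(P{\left(547 \right)} - 273393\right) + 133 \left(-603\right) = \left(547^{2} - 273393\right) + 133 \left(-603\right) = \left(299209 - 273393\right) - 80199 = 25816 - 80199 = -54383$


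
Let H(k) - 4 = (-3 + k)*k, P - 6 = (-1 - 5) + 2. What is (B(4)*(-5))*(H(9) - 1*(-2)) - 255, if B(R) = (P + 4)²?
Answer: -11055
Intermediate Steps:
P = 2 (P = 6 + ((-1 - 5) + 2) = 6 + (-6 + 2) = 6 - 4 = 2)
H(k) = 4 + k*(-3 + k) (H(k) = 4 + (-3 + k)*k = 4 + k*(-3 + k))
B(R) = 36 (B(R) = (2 + 4)² = 6² = 36)
(B(4)*(-5))*(H(9) - 1*(-2)) - 255 = (36*(-5))*((4 + 9² - 3*9) - 1*(-2)) - 255 = -180*((4 + 81 - 27) + 2) - 255 = -180*(58 + 2) - 255 = -180*60 - 255 = -10800 - 255 = -11055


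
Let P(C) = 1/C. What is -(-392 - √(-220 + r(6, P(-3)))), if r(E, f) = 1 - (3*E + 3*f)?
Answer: 392 + 2*I*√59 ≈ 392.0 + 15.362*I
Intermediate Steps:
r(E, f) = 1 - 3*E - 3*f (r(E, f) = 1 + (-3*E - 3*f) = 1 - 3*E - 3*f)
-(-392 - √(-220 + r(6, P(-3)))) = -(-392 - √(-220 + (1 - 3*6 - 3/(-3)))) = -(-392 - √(-220 + (1 - 18 - 3*(-⅓)))) = -(-392 - √(-220 + (1 - 18 + 1))) = -(-392 - √(-220 - 16)) = -(-392 - √(-236)) = -(-392 - 2*I*√59) = 392 + 2*I*√59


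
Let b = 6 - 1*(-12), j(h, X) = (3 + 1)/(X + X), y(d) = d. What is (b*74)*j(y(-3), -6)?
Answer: -444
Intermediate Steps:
j(h, X) = 2/X (j(h, X) = 4/((2*X)) = 4*(1/(2*X)) = 2/X)
b = 18 (b = 6 + 12 = 18)
(b*74)*j(y(-3), -6) = (18*74)*(2/(-6)) = 1332*(2*(-⅙)) = 1332*(-⅓) = -444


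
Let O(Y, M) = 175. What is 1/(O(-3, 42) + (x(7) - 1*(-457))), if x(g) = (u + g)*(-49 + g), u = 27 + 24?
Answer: -1/1804 ≈ -0.00055432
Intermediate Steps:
u = 51
x(g) = (-49 + g)*(51 + g) (x(g) = (51 + g)*(-49 + g) = (-49 + g)*(51 + g))
1/(O(-3, 42) + (x(7) - 1*(-457))) = 1/(175 + ((-2499 + 7² + 2*7) - 1*(-457))) = 1/(175 + ((-2499 + 49 + 14) + 457)) = 1/(175 + (-2436 + 457)) = 1/(175 - 1979) = 1/(-1804) = -1/1804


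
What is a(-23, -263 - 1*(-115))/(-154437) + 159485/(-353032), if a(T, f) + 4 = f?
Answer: -24576724081/54521202984 ≈ -0.45077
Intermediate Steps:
a(T, f) = -4 + f
a(-23, -263 - 1*(-115))/(-154437) + 159485/(-353032) = (-4 + (-263 - 1*(-115)))/(-154437) + 159485/(-353032) = (-4 + (-263 + 115))*(-1/154437) + 159485*(-1/353032) = (-4 - 148)*(-1/154437) - 159485/353032 = -152*(-1/154437) - 159485/353032 = 152/154437 - 159485/353032 = -24576724081/54521202984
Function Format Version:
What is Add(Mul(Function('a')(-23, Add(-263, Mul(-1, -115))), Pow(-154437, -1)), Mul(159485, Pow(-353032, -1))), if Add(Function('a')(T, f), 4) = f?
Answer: Rational(-24576724081, 54521202984) ≈ -0.45077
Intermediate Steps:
Function('a')(T, f) = Add(-4, f)
Add(Mul(Function('a')(-23, Add(-263, Mul(-1, -115))), Pow(-154437, -1)), Mul(159485, Pow(-353032, -1))) = Add(Mul(Add(-4, Add(-263, Mul(-1, -115))), Pow(-154437, -1)), Mul(159485, Pow(-353032, -1))) = Add(Mul(Add(-4, Add(-263, 115)), Rational(-1, 154437)), Mul(159485, Rational(-1, 353032))) = Add(Mul(Add(-4, -148), Rational(-1, 154437)), Rational(-159485, 353032)) = Add(Mul(-152, Rational(-1, 154437)), Rational(-159485, 353032)) = Add(Rational(152, 154437), Rational(-159485, 353032)) = Rational(-24576724081, 54521202984)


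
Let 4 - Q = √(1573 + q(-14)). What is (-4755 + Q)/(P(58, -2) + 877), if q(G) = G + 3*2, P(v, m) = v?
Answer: -4751/935 - √1565/935 ≈ -5.1236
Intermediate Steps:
q(G) = 6 + G (q(G) = G + 6 = 6 + G)
Q = 4 - √1565 (Q = 4 - √(1573 + (6 - 14)) = 4 - √(1573 - 8) = 4 - √1565 ≈ -35.560)
(-4755 + Q)/(P(58, -2) + 877) = (-4755 + (4 - √1565))/(58 + 877) = (-4751 - √1565)/935 = (-4751 - √1565)*(1/935) = -4751/935 - √1565/935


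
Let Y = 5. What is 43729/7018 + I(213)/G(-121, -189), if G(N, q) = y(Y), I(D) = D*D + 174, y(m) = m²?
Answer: 320713999/175450 ≈ 1828.0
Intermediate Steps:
I(D) = 174 + D² (I(D) = D² + 174 = 174 + D²)
G(N, q) = 25 (G(N, q) = 5² = 25)
43729/7018 + I(213)/G(-121, -189) = 43729/7018 + (174 + 213²)/25 = 43729*(1/7018) + (174 + 45369)*(1/25) = 43729/7018 + 45543*(1/25) = 43729/7018 + 45543/25 = 320713999/175450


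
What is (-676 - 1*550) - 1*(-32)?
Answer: -1194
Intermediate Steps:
(-676 - 1*550) - 1*(-32) = (-676 - 550) + 32 = -1226 + 32 = -1194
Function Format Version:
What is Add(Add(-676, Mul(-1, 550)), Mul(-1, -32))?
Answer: -1194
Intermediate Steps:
Add(Add(-676, Mul(-1, 550)), Mul(-1, -32)) = Add(Add(-676, -550), 32) = Add(-1226, 32) = -1194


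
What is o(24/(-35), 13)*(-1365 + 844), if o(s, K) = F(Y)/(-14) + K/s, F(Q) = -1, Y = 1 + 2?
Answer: 1653133/168 ≈ 9840.1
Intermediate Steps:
Y = 3
o(s, K) = 1/14 + K/s (o(s, K) = -1/(-14) + K/s = -1*(-1/14) + K/s = 1/14 + K/s)
o(24/(-35), 13)*(-1365 + 844) = ((13 + (24/(-35))/14)/((24/(-35))))*(-1365 + 844) = ((13 + (24*(-1/35))/14)/((24*(-1/35))))*(-521) = ((13 + (1/14)*(-24/35))/(-24/35))*(-521) = -35*(13 - 12/245)/24*(-521) = -35/24*3173/245*(-521) = -3173/168*(-521) = 1653133/168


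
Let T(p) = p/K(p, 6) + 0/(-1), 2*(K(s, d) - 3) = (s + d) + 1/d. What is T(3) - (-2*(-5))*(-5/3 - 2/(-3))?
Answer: 946/91 ≈ 10.396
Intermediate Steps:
K(s, d) = 3 + d/2 + s/2 + 1/(2*d) (K(s, d) = 3 + ((s + d) + 1/d)/2 = 3 + ((d + s) + 1/d)/2 = 3 + (d + s + 1/d)/2 = 3 + (d/2 + s/2 + 1/(2*d)) = 3 + d/2 + s/2 + 1/(2*d))
T(p) = p/(73/12 + p/2) (T(p) = p/(((½)*(1 + 6*(6 + 6 + p))/6)) + 0/(-1) = p/(((½)*(⅙)*(1 + 6*(12 + p)))) + 0*(-1) = p/(((½)*(⅙)*(1 + (72 + 6*p)))) + 0 = p/(((½)*(⅙)*(73 + 6*p))) + 0 = p/(73/12 + p/2) + 0 = p/(73/12 + p/2))
T(3) - (-2*(-5))*(-5/3 - 2/(-3)) = 12*3/(73 + 6*3) - (-2*(-5))*(-5/3 - 2/(-3)) = 12*3/(73 + 18) - 10*(-5*⅓ - 2*(-⅓)) = 12*3/91 - 10*(-5/3 + ⅔) = 12*3*(1/91) - 10*(-1) = 36/91 - 1*(-10) = 36/91 + 10 = 946/91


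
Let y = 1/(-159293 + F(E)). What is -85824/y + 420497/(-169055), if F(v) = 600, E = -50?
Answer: 2302472978729263/169055 ≈ 1.3620e+10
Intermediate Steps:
y = -1/158693 (y = 1/(-159293 + 600) = 1/(-158693) = -1/158693 ≈ -6.3015e-6)
-85824/y + 420497/(-169055) = -85824/(-1/158693) + 420497/(-169055) = -85824*(-158693) + 420497*(-1/169055) = 13619668032 - 420497/169055 = 2302472978729263/169055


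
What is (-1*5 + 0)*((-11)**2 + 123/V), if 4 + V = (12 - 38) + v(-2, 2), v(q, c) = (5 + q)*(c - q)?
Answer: -3425/6 ≈ -570.83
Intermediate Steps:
V = -18 (V = -4 + ((12 - 38) + (-1*(-2)**2 - 5*(-2) + 5*2 + 2*(-2))) = -4 + (-26 + (-1*4 + 10 + 10 - 4)) = -4 + (-26 + (-4 + 10 + 10 - 4)) = -4 + (-26 + 12) = -4 - 14 = -18)
(-1*5 + 0)*((-11)**2 + 123/V) = (-1*5 + 0)*((-11)**2 + 123/(-18)) = (-5 + 0)*(121 + 123*(-1/18)) = -5*(121 - 41/6) = -5*685/6 = -3425/6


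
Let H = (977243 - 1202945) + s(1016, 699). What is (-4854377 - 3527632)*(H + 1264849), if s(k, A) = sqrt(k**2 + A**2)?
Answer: -8710139506323 - 8382009*sqrt(1520857) ≈ -8.7205e+12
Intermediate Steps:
s(k, A) = sqrt(A**2 + k**2)
H = -225702 + sqrt(1520857) (H = (977243 - 1202945) + sqrt(699**2 + 1016**2) = -225702 + sqrt(488601 + 1032256) = -225702 + sqrt(1520857) ≈ -2.2447e+5)
(-4854377 - 3527632)*(H + 1264849) = (-4854377 - 3527632)*((-225702 + sqrt(1520857)) + 1264849) = -8382009*(1039147 + sqrt(1520857)) = -8710139506323 - 8382009*sqrt(1520857)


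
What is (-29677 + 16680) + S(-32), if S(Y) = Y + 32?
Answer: -12997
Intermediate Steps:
S(Y) = 32 + Y
(-29677 + 16680) + S(-32) = (-29677 + 16680) + (32 - 32) = -12997 + 0 = -12997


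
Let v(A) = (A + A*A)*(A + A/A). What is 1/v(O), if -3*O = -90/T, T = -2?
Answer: -1/2940 ≈ -0.00034014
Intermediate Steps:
O = -15 (O = -(-2)*15/(-2) = -(-2)*15*(-½) = -(-2)*(-15)/2 = -⅓*45 = -15)
v(A) = (1 + A)*(A + A²) (v(A) = (A + A²)*(A + 1) = (A + A²)*(1 + A) = (1 + A)*(A + A²))
1/v(O) = 1/(-15*(1 - 15)²) = 1/(-15*(-14)²) = 1/(-15*196) = 1/(-2940) = -1/2940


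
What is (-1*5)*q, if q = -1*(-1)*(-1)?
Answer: 5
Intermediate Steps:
q = -1 (q = 1*(-1) = -1)
(-1*5)*q = -1*5*(-1) = -5*(-1) = 5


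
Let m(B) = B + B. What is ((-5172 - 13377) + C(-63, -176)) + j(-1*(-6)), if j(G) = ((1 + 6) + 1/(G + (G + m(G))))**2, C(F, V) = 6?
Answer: -10652207/576 ≈ -18493.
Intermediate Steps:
m(B) = 2*B
j(G) = (7 + 1/(4*G))**2 (j(G) = ((1 + 6) + 1/(G + (G + 2*G)))**2 = (7 + 1/(G + 3*G))**2 = (7 + 1/(4*G))**2)
((-5172 - 13377) + C(-63, -176)) + j(-1*(-6)) = ((-5172 - 13377) + 6) + (1 + 28*(-1*(-6)))**2/(16*(-1*(-6))**2) = (-18549 + 6) + (1/16)*(1 + 28*6)**2/6**2 = -18543 + (1/16)*(1/36)*(1 + 168)**2 = -18543 + (1/16)*(1/36)*169**2 = -18543 + (1/16)*(1/36)*28561 = -18543 + 28561/576 = -10652207/576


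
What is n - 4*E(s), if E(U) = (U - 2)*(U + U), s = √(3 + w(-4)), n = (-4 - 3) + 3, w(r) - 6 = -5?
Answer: -4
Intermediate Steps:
w(r) = 1 (w(r) = 6 - 5 = 1)
n = -4 (n = -7 + 3 = -4)
s = 2 (s = √(3 + 1) = √4 = 2)
E(U) = 2*U*(-2 + U) (E(U) = (-2 + U)*(2*U) = 2*U*(-2 + U))
n - 4*E(s) = -4 - 8*2*(-2 + 2) = -4 - 8*2*0 = -4 - 4*0 = -4 + 0 = -4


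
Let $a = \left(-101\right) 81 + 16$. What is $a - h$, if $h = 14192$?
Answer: $-22357$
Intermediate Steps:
$a = -8165$ ($a = -8181 + 16 = -8165$)
$a - h = -8165 - 14192 = -22357$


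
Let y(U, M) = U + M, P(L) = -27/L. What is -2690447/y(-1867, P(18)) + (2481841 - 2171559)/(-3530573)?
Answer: 18996479548428/13193751301 ≈ 1439.8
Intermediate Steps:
y(U, M) = M + U
-2690447/y(-1867, P(18)) + (2481841 - 2171559)/(-3530573) = -2690447/(-27/18 - 1867) + (2481841 - 2171559)/(-3530573) = -2690447/(-27*1/18 - 1867) + 310282*(-1/3530573) = -2690447/(-3/2 - 1867) - 310282/3530573 = -2690447/(-3737/2) - 310282/3530573 = -2690447*(-2/3737) - 310282/3530573 = 5380894/3737 - 310282/3530573 = 18996479548428/13193751301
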